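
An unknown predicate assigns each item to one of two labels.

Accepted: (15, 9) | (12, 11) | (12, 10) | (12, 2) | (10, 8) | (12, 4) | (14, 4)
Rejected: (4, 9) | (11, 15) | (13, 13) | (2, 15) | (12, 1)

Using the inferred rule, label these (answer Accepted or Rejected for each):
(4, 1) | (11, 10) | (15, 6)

Every 'Accepted' example satisfies: first > second AND sum ≥ 14. None of the 'Rejected' examples do.
(4, 1) → 4 > 1, 4+1 = 5 → Rejected. (11, 10) → 11 > 10, 11+10 = 21 → Accepted. (15, 6) → 15 > 6, 15+6 = 21 → Accepted.

Rejected, Accepted, Accepted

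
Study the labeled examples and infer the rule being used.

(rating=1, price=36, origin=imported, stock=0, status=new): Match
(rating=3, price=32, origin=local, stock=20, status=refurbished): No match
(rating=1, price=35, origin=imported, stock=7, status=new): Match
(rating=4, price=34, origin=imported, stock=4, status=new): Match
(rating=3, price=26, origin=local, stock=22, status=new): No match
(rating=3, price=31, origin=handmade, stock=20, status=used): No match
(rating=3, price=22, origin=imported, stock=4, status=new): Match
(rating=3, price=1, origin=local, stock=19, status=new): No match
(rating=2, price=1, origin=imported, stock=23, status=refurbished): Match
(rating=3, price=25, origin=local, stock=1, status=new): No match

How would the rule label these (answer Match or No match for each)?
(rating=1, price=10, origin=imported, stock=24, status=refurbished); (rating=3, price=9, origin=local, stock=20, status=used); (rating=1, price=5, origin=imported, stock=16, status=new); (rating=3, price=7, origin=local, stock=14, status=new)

Match, No match, Match, No match

The classifier is using: origin is imported.
(rating=1, price=10, origin=imported, stock=24, status=refurbished) — origin is imported, hence Match. (rating=3, price=9, origin=local, stock=20, status=used) — origin is local, hence No match. (rating=1, price=5, origin=imported, stock=16, status=new) — origin is imported, hence Match. (rating=3, price=7, origin=local, stock=14, status=new) — origin is local, hence No match.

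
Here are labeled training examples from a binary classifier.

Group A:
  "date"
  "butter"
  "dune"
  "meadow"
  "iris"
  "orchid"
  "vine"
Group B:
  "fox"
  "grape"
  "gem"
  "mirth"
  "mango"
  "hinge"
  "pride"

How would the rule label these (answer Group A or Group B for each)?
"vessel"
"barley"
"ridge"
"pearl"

The classifier is using: even length.
"vessel": Group A (length 6).
"barley": Group A (length 6).
"ridge": Group B (length 5).
"pearl": Group B (length 5).

Group A, Group A, Group B, Group B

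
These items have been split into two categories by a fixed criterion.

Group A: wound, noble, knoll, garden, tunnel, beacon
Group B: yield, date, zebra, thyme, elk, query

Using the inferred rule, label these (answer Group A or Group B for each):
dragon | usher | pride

Group A, Group B, Group B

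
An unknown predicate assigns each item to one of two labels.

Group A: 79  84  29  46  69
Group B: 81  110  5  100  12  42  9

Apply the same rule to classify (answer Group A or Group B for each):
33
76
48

Group B, Group A, Group A

All 'Group A' examples share one property — digit sum ≥ 10 — and every 'Group B' example lacks it.
33 → digit sum 3+3 = 6 → Group B.
76 → digit sum 7+6 = 13 → Group A.
48 → digit sum 4+8 = 12 → Group A.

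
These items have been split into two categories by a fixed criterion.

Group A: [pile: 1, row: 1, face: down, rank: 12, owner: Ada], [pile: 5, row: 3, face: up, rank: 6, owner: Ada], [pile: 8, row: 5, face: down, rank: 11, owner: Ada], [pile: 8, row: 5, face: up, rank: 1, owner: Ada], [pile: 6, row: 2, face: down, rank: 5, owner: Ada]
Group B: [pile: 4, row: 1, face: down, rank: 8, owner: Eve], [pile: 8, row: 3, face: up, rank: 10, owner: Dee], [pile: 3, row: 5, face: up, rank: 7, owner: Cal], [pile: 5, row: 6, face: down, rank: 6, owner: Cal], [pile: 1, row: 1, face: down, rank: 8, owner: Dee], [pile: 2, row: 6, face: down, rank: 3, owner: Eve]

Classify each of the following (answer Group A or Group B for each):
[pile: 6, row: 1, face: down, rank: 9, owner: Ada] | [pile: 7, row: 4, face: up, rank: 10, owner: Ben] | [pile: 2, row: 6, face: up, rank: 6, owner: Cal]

Group A, Group B, Group B

Every 'Group A' example satisfies: owner is Ada. None of the 'Group B' examples do.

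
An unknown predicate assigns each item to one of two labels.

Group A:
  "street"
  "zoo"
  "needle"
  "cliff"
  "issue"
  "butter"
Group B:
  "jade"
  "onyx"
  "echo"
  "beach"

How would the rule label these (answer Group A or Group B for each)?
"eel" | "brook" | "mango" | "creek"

The simplest hypothesis consistent with all the labels is: has a double letter.
"eel": Group A ('ee' doubled). "brook": Group A ('oo' doubled). "mango": Group B (no doubled letter). "creek": Group A ('ee' doubled).

Group A, Group A, Group B, Group A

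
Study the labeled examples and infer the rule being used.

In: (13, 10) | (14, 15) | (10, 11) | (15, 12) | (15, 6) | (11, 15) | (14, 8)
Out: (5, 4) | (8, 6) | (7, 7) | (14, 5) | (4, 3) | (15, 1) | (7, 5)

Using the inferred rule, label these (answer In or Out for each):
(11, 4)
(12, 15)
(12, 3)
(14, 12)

Out, In, Out, In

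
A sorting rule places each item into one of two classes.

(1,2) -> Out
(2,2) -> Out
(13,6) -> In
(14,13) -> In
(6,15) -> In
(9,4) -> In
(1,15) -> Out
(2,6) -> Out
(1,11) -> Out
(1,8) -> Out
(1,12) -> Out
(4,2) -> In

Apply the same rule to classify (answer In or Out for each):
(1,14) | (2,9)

'In' ⟺ first ≥ 4.

Out, Out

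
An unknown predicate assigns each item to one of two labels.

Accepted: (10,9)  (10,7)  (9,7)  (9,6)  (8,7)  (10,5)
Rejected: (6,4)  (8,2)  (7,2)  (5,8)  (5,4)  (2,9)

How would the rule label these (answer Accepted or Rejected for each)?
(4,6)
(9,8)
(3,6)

Rejected, Accepted, Rejected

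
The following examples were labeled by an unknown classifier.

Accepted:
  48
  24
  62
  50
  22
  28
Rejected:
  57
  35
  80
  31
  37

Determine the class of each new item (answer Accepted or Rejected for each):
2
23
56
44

Accepted, Rejected, Accepted, Accepted

The distinguishing property — even AND at most 62 — holds for all the 'Accepted' cases and none of the 'Rejected' cases.
2: 2 is even, 2 ≤ 62 — checks out, so Accepted.
23: 23 is odd, 23 ≤ 62 — doesn't qualify, so Rejected.
56: 56 is even, 56 ≤ 62 — checks out, so Accepted.
44: 44 is even, 44 ≤ 62 — checks out, so Accepted.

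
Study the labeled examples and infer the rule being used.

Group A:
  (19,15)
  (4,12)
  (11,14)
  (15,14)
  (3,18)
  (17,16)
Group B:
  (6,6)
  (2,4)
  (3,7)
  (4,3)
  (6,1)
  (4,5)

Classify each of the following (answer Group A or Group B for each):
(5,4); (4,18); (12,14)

One predicate separates the groups cleanly: sum ≥ 16.

Group B, Group A, Group A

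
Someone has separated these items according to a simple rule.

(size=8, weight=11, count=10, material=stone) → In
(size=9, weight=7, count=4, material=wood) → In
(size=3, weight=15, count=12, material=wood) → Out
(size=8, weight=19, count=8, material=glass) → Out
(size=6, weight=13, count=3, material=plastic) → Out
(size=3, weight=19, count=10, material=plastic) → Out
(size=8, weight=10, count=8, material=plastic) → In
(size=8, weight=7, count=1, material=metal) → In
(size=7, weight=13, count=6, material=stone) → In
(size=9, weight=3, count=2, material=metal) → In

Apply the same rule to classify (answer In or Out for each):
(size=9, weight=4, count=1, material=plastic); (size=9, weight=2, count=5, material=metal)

A rule that fits every label: weight ≤ 13 AND size ≥ 7 — true of each 'In' example, false of each 'Out' one.
(size=9, weight=4, count=1, material=plastic): weight = 4, size = 9, fits → In. (size=9, weight=2, count=5, material=metal): weight = 2, size = 9, fits → In.

In, In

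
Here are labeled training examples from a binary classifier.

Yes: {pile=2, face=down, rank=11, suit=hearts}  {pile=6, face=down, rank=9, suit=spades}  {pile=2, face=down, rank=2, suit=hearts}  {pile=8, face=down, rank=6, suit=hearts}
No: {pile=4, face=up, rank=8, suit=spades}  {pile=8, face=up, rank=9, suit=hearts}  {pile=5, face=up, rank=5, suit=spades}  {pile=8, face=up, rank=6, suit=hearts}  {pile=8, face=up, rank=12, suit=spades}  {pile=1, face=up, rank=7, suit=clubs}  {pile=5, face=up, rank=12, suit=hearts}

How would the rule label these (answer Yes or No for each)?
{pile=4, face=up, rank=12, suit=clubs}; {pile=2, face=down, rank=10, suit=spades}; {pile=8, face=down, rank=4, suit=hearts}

No, Yes, Yes

The simplest hypothesis consistent with all the labels is: face is down.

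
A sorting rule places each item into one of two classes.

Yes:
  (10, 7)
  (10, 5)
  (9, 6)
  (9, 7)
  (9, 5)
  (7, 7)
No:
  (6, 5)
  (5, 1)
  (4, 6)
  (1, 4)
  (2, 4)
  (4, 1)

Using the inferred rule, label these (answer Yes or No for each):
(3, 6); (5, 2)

No, No

The simplest hypothesis consistent with all the labels is: sum ≥ 14.
(3, 6) → 3+6 = 9 → No. (5, 2) → 5+2 = 7 → No.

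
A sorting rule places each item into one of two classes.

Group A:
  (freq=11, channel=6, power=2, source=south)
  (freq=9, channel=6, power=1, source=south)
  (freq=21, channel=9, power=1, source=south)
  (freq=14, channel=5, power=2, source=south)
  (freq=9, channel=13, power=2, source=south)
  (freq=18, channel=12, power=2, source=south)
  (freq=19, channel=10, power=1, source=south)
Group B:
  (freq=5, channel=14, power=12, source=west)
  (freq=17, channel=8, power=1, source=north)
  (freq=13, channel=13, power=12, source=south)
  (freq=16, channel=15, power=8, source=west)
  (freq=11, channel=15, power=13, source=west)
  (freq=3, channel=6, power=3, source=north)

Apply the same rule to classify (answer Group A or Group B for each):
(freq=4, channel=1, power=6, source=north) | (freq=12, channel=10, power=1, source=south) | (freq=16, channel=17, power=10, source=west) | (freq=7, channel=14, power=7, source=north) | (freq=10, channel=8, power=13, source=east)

Group B, Group A, Group B, Group B, Group B

The simplest hypothesis consistent with all the labels is: source is south AND power ≤ 2.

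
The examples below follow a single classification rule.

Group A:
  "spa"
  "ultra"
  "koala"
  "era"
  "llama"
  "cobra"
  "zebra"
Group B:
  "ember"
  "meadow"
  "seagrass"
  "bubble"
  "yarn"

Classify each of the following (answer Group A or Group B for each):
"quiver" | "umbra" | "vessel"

Group B, Group A, Group B

One predicate separates the groups cleanly: ends with 'a'.
"quiver": ends with 'r', does not satisfy this → Group B. "umbra": ends with 'a', checks out → Group A. "vessel": ends with 'l', does not satisfy this → Group B.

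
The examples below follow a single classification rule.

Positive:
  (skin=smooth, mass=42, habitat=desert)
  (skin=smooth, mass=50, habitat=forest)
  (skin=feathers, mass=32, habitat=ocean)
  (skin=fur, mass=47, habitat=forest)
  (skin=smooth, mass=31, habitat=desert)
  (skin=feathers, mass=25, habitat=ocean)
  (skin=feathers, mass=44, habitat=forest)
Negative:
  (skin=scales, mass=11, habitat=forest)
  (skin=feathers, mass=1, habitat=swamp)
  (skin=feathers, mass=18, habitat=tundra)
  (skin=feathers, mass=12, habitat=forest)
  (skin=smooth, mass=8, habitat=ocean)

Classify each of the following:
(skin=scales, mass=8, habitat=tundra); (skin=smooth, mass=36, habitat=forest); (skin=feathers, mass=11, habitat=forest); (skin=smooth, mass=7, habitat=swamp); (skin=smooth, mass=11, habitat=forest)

The simplest hypothesis consistent with all the labels is: mass ≥ 25.
(skin=scales, mass=8, habitat=tundra) → mass = 8 → Negative.
(skin=smooth, mass=36, habitat=forest) → mass = 36 → Positive.
(skin=feathers, mass=11, habitat=forest) → mass = 11 → Negative.
(skin=smooth, mass=7, habitat=swamp) → mass = 7 → Negative.
(skin=smooth, mass=11, habitat=forest) → mass = 11 → Negative.

Negative, Positive, Negative, Negative, Negative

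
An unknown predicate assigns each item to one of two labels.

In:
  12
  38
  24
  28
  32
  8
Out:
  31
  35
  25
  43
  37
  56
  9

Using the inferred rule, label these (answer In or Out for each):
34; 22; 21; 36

The simplest hypothesis consistent with all the labels is: even AND at most 38.
In: 34, since 34 is even, 34 ≤ 38.
In: 22, since 22 is even, 22 ≤ 38.
Out: 21, since 21 is odd, 21 ≤ 38.
In: 36, since 36 is even, 36 ≤ 38.

In, In, Out, In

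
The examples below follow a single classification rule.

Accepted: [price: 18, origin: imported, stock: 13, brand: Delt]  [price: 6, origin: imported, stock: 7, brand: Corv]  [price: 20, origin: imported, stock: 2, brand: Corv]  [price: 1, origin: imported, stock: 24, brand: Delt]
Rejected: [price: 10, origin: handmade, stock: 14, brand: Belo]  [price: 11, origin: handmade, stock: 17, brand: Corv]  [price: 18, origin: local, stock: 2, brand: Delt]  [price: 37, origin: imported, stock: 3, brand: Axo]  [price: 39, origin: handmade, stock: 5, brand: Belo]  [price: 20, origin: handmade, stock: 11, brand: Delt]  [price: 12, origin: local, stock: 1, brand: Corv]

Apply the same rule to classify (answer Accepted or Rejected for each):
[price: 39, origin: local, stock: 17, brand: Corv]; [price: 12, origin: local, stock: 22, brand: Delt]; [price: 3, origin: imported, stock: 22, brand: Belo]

Rejected, Rejected, Accepted

All 'Accepted' examples share one property — origin is imported AND price ≤ 20 — and every 'Rejected' example lacks it.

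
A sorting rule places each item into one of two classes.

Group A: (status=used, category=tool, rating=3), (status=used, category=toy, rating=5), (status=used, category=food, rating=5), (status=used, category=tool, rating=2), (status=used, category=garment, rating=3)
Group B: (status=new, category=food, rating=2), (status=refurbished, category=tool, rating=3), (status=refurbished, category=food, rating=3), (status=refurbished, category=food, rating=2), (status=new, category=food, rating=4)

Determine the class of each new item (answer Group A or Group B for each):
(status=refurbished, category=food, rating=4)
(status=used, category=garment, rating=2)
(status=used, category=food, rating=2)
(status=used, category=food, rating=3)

Group B, Group A, Group A, Group A

A rule that fits every label: status is used — true of each 'Group A' example, false of each 'Group B' one.
(status=refurbished, category=food, rating=4): Group B (status is refurbished). (status=used, category=garment, rating=2): Group A (status is used). (status=used, category=food, rating=2): Group A (status is used). (status=used, category=food, rating=3): Group A (status is used).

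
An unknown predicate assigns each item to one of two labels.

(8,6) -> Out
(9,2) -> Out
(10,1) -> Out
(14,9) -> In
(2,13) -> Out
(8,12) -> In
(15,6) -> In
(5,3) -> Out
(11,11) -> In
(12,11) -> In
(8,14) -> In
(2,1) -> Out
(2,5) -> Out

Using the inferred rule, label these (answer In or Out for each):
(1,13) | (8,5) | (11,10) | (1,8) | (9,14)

'In' ⟺ sum ≥ 20.

Out, Out, In, Out, In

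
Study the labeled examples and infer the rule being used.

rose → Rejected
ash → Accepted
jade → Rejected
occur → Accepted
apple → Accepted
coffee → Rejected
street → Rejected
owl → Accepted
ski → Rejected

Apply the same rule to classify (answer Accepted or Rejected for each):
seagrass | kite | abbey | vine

Rejected, Rejected, Accepted, Rejected

The rule appears to be: starts with a vowel.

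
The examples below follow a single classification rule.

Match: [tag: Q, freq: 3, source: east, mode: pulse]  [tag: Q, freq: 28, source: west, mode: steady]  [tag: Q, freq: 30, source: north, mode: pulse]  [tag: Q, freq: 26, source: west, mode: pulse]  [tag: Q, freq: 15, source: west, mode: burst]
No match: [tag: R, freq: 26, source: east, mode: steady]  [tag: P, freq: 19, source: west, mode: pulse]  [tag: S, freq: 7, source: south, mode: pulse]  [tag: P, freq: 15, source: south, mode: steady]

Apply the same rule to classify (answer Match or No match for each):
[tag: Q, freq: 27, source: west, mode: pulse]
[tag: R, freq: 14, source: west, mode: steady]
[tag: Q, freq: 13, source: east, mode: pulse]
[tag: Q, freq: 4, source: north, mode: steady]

Match, No match, Match, Match

Looking at the examples, the only property every 'Match' case has and every 'No match' case lacks is: tag is Q.
[tag: Q, freq: 27, source: west, mode: pulse]: tag is Q, qualifies → Match.
[tag: R, freq: 14, source: west, mode: steady]: tag is R, does not fit → No match.
[tag: Q, freq: 13, source: east, mode: pulse]: tag is Q, qualifies → Match.
[tag: Q, freq: 4, source: north, mode: steady]: tag is Q, qualifies → Match.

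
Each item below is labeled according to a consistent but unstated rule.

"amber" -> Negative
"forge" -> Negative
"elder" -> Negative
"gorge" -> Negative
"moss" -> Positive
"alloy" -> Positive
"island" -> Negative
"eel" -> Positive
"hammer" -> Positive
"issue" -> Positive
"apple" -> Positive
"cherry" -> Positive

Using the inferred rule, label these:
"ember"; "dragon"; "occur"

Negative, Negative, Positive

Every 'Positive' example satisfies: has a double letter. None of the 'Negative' examples do.
Negative: "ember", since no doubled letter. Negative: "dragon", since no doubled letter. Positive: "occur", since 'cc' doubled.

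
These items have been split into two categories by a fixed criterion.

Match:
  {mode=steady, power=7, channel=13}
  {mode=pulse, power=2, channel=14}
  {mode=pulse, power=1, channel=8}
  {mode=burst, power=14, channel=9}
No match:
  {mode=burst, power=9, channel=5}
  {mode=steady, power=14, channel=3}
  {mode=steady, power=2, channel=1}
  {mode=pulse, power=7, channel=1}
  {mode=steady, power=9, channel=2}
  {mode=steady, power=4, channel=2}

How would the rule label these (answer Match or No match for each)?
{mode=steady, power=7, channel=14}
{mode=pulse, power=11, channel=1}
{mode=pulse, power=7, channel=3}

Match, No match, No match

The rule appears to be: channel ≥ 8.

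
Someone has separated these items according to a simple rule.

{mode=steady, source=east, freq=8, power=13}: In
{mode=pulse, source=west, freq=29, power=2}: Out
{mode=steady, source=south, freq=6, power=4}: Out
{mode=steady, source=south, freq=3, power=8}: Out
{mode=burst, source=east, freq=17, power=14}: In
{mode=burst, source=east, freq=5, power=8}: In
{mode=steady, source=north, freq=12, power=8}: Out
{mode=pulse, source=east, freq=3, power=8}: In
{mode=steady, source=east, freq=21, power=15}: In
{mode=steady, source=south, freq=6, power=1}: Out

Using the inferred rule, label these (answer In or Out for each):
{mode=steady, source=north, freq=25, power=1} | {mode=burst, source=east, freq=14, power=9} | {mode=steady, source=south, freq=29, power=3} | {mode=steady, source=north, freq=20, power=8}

The distinguishing property — source is east — holds for all the 'In' cases and none of the 'Out' cases.
{mode=steady, source=north, freq=25, power=1}: source is north, doesn't qualify → Out.
{mode=burst, source=east, freq=14, power=9}: source is east, fits → In.
{mode=steady, source=south, freq=29, power=3}: source is south, doesn't qualify → Out.
{mode=steady, source=north, freq=20, power=8}: source is north, doesn't qualify → Out.

Out, In, Out, Out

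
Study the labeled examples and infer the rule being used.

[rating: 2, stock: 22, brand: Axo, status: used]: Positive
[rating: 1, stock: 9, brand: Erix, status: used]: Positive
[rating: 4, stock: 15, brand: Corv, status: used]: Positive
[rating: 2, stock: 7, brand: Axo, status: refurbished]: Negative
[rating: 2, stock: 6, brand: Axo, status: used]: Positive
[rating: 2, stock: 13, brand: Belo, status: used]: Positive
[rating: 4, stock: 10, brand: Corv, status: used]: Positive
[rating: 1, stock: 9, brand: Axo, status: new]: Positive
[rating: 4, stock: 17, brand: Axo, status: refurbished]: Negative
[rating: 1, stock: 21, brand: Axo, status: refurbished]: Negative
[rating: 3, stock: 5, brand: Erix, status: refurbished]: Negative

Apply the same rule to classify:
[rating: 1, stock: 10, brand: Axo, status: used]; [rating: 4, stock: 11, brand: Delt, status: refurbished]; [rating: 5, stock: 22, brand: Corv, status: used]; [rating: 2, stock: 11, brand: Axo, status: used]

The common property of the 'Positive' items is: status is not refurbished. No 'Negative' item has it.
[rating: 1, stock: 10, brand: Axo, status: used]: Positive (status is used). [rating: 4, stock: 11, brand: Delt, status: refurbished]: Negative (status is refurbished). [rating: 5, stock: 22, brand: Corv, status: used]: Positive (status is used). [rating: 2, stock: 11, brand: Axo, status: used]: Positive (status is used).

Positive, Negative, Positive, Positive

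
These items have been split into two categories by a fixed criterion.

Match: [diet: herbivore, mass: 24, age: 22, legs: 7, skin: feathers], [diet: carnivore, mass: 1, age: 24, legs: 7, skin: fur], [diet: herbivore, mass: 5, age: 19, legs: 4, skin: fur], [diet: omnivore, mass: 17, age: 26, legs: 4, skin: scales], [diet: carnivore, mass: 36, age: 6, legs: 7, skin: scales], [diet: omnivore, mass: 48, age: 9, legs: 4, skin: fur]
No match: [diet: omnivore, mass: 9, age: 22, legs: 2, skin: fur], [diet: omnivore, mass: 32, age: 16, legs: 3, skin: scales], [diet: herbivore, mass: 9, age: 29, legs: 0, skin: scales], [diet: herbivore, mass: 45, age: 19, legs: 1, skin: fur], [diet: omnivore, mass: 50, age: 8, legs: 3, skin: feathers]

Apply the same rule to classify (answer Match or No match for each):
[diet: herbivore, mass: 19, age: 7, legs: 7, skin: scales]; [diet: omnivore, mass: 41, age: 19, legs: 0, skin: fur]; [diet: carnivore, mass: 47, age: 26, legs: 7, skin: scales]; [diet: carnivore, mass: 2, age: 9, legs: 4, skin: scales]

The distinguishing property — legs ≥ 4 — holds for all the 'Match' cases and none of the 'No match' cases.

Match, No match, Match, Match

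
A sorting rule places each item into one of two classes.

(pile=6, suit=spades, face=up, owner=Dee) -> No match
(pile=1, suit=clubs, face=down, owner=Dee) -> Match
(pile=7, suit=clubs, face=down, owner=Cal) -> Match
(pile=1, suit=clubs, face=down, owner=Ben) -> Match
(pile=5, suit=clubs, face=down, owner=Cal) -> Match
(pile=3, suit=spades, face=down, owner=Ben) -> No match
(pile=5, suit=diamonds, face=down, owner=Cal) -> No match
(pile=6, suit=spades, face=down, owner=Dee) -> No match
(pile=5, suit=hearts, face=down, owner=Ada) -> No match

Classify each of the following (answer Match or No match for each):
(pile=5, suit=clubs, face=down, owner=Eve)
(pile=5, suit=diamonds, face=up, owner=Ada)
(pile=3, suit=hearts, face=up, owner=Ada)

Rule: suit is clubs. This holds for each 'Match' example and fails for each 'No match' one.
(pile=5, suit=clubs, face=down, owner=Eve): Match (suit is clubs). (pile=5, suit=diamonds, face=up, owner=Ada): No match (suit is diamonds). (pile=3, suit=hearts, face=up, owner=Ada): No match (suit is hearts).

Match, No match, No match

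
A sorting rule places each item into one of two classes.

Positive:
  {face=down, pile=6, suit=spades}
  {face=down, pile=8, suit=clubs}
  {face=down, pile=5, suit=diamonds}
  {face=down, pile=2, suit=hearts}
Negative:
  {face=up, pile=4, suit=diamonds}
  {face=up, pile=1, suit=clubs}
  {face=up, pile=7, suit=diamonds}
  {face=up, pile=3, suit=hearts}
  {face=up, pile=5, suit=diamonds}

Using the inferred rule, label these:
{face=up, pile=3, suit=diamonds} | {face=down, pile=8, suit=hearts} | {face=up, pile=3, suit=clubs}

Negative, Positive, Negative

Rule: face is down. This holds for each 'Positive' example and fails for each 'Negative' one.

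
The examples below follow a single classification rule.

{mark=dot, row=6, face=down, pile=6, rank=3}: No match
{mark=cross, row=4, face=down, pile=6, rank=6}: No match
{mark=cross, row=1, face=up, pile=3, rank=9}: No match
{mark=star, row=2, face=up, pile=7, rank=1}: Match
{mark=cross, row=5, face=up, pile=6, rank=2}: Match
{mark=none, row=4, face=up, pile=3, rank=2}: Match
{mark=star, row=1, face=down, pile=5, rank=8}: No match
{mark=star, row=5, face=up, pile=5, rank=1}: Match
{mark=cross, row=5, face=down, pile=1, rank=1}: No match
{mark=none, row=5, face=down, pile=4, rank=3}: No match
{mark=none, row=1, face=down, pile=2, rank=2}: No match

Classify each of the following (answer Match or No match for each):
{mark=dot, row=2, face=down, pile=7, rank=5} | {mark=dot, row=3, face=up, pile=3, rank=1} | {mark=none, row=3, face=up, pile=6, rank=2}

Every 'Match' example satisfies: face is up AND row ≥ 2. None of the 'No match' examples do.

No match, Match, Match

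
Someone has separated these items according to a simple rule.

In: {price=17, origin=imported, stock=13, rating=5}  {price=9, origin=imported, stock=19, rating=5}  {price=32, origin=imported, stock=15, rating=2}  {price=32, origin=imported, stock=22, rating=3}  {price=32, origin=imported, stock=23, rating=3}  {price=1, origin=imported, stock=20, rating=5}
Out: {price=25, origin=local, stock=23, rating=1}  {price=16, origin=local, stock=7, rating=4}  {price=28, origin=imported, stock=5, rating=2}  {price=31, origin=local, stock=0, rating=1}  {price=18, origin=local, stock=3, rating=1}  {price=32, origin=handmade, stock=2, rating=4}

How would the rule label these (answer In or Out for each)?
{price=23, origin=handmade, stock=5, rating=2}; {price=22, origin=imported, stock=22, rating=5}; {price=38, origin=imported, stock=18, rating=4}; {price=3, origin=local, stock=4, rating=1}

One predicate separates the groups cleanly: origin is imported AND stock ≥ 7.
{price=23, origin=handmade, stock=5, rating=2} — origin is handmade, stock = 5, hence Out. {price=22, origin=imported, stock=22, rating=5} — origin is imported, stock = 22, hence In. {price=38, origin=imported, stock=18, rating=4} — origin is imported, stock = 18, hence In. {price=3, origin=local, stock=4, rating=1} — origin is local, stock = 4, hence Out.

Out, In, In, Out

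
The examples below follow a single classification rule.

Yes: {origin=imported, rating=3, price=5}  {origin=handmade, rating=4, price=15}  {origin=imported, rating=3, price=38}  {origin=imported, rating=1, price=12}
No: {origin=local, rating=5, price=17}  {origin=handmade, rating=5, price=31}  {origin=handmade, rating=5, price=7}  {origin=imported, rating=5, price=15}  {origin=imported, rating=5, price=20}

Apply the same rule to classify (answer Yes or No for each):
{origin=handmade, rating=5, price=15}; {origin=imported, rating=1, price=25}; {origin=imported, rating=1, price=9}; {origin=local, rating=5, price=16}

No, Yes, Yes, No

The rule appears to be: rating ≤ 4.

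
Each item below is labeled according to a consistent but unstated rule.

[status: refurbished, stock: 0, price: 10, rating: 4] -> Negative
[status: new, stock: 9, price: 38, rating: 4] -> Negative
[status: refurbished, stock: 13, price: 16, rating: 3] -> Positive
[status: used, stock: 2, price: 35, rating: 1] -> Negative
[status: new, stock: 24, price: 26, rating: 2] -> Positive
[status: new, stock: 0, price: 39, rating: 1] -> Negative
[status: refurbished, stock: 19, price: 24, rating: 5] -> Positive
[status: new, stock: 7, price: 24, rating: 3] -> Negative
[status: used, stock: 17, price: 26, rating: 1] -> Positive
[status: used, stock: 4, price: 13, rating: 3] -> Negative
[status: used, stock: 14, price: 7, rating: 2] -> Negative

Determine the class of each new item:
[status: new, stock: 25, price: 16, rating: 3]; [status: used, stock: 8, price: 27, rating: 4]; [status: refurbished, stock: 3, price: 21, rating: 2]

Positive, Negative, Negative

The distinguishing property — stock ≥ 13 AND price ≥ 10 — holds for all the 'Positive' cases and none of the 'Negative' cases.
[status: new, stock: 25, price: 16, rating: 3] → stock = 25, price = 16 → Positive.
[status: used, stock: 8, price: 27, rating: 4] → stock = 8, price = 27 → Negative.
[status: refurbished, stock: 3, price: 21, rating: 2] → stock = 3, price = 21 → Negative.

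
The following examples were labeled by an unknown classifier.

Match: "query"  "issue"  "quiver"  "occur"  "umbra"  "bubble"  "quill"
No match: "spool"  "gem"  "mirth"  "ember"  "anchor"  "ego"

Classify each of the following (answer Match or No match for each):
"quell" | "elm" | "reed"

'Match' ⟺ contains 'u'.
"quell": has 'u', checks out → Match. "elm": no 'u', fails this test → No match. "reed": no 'u', fails this test → No match.

Match, No match, No match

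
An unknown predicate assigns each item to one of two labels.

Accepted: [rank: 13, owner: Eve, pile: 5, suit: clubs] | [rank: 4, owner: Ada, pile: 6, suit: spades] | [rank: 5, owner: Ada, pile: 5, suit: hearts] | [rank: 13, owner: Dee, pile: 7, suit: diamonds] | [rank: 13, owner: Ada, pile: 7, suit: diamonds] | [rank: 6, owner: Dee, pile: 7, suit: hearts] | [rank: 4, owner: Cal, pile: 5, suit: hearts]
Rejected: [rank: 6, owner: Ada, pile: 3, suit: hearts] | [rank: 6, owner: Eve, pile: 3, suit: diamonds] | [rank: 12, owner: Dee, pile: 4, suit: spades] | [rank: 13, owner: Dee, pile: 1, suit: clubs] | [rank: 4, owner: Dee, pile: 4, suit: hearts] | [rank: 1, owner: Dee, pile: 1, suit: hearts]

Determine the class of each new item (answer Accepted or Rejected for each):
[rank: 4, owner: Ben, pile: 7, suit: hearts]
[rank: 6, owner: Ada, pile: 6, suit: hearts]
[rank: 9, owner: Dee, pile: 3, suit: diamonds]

Accepted, Accepted, Rejected

The rule appears to be: pile ≥ 5.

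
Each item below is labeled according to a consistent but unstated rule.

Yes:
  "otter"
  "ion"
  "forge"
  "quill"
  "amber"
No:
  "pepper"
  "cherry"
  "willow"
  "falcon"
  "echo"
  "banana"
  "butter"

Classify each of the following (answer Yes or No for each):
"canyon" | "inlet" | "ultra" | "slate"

No, Yes, Yes, Yes

One predicate separates the groups cleanly: odd length.
"canyon": No (length 6). "inlet": Yes (length 5). "ultra": Yes (length 5). "slate": Yes (length 5).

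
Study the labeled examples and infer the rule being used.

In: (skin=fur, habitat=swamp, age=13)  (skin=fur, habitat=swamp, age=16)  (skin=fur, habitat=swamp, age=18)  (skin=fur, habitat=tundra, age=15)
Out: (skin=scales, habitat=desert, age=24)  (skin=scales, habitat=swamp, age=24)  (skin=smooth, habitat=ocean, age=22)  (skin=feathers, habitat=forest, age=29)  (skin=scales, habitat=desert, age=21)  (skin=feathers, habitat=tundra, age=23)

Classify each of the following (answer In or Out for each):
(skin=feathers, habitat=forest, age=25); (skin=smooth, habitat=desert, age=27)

Out, Out

All 'In' examples share one property — skin is fur — and every 'Out' example lacks it.
(skin=feathers, habitat=forest, age=25): skin is feathers — does not fit, so Out. (skin=smooth, habitat=desert, age=27): skin is smooth — does not fit, so Out.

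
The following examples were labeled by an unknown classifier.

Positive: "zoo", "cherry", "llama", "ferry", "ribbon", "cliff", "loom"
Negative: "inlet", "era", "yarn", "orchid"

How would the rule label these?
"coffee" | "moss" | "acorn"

Rule: has a double letter. This holds for each 'Positive' example and fails for each 'Negative' one.
"coffee" → 'ff' doubled → Positive. "moss" → 'ss' doubled → Positive. "acorn" → no doubled letter → Negative.

Positive, Positive, Negative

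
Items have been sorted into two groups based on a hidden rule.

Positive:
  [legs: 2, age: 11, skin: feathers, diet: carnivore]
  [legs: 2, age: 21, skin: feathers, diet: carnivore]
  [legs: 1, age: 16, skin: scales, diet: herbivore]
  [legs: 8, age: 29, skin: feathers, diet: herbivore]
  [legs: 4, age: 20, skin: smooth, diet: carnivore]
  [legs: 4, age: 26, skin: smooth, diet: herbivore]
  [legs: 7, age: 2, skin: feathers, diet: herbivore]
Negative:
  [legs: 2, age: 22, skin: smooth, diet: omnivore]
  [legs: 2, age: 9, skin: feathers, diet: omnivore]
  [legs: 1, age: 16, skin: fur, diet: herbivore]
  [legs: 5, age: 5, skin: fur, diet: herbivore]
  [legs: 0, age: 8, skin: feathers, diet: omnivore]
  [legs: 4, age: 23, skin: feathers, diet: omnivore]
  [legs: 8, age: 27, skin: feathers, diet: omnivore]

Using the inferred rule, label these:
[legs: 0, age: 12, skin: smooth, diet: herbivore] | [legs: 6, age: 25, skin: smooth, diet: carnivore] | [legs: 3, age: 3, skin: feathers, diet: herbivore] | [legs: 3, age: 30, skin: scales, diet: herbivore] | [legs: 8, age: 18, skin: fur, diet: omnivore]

The classifier is using: skin is not fur AND diet is not omnivore.
[legs: 0, age: 12, skin: smooth, diet: herbivore]: skin is smooth, diet is herbivore, satisfies this → Positive.
[legs: 6, age: 25, skin: smooth, diet: carnivore]: skin is smooth, diet is carnivore, satisfies this → Positive.
[legs: 3, age: 3, skin: feathers, diet: herbivore]: skin is feathers, diet is herbivore, satisfies this → Positive.
[legs: 3, age: 30, skin: scales, diet: herbivore]: skin is scales, diet is herbivore, satisfies this → Positive.
[legs: 8, age: 18, skin: fur, diet: omnivore]: skin is fur, diet is omnivore, does not satisfy this → Negative.

Positive, Positive, Positive, Positive, Negative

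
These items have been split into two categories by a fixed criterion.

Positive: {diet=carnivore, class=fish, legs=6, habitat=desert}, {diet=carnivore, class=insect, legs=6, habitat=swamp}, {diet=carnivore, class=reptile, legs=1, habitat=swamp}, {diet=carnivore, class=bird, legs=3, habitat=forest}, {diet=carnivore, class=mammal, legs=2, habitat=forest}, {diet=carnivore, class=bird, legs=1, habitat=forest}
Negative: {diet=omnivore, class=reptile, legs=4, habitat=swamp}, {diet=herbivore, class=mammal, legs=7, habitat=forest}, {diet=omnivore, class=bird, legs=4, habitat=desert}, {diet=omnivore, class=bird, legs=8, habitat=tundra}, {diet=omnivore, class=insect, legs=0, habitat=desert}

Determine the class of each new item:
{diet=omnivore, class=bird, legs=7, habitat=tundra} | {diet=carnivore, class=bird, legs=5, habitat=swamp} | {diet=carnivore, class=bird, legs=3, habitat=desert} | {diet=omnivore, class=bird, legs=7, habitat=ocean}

Negative, Positive, Positive, Negative

Looking at the examples, the only property every 'Positive' case has and every 'Negative' case lacks is: diet is carnivore.
{diet=omnivore, class=bird, legs=7, habitat=tundra}: diet is omnivore — lacks this property, so Negative. {diet=carnivore, class=bird, legs=5, habitat=swamp}: diet is carnivore — passes, so Positive. {diet=carnivore, class=bird, legs=3, habitat=desert}: diet is carnivore — passes, so Positive. {diet=omnivore, class=bird, legs=7, habitat=ocean}: diet is omnivore — lacks this property, so Negative.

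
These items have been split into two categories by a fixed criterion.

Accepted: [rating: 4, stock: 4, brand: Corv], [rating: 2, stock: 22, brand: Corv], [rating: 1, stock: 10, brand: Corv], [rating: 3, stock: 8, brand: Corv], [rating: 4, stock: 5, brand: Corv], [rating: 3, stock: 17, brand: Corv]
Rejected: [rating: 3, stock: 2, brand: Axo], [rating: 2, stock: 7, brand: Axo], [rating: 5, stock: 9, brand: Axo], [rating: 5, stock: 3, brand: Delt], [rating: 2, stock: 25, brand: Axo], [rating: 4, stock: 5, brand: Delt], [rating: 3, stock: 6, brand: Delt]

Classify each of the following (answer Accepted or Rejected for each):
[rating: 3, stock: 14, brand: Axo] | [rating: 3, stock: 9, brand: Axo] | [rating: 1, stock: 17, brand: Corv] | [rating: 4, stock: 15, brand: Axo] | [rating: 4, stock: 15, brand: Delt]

Comparing the two groups points to one rule — brand is Corv.
Rejected: [rating: 3, stock: 14, brand: Axo], since brand is Axo.
Rejected: [rating: 3, stock: 9, brand: Axo], since brand is Axo.
Accepted: [rating: 1, stock: 17, brand: Corv], since brand is Corv.
Rejected: [rating: 4, stock: 15, brand: Axo], since brand is Axo.
Rejected: [rating: 4, stock: 15, brand: Delt], since brand is Delt.

Rejected, Rejected, Accepted, Rejected, Rejected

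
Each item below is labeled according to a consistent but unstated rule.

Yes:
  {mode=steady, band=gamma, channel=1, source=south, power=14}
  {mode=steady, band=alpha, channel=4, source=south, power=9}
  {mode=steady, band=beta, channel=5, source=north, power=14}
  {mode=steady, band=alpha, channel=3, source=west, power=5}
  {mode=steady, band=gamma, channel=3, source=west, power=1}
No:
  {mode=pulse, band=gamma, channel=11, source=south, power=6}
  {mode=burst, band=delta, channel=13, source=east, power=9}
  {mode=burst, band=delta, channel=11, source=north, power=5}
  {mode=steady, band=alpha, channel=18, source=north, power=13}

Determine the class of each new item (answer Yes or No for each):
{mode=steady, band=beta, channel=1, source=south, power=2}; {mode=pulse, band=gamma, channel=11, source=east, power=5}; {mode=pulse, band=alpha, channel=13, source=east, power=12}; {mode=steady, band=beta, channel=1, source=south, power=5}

All 'Yes' examples share one property — channel ≤ 5 — and every 'No' example lacks it.
Yes: {mode=steady, band=beta, channel=1, source=south, power=2}, since channel = 1. No: {mode=pulse, band=gamma, channel=11, source=east, power=5}, since channel = 11. No: {mode=pulse, band=alpha, channel=13, source=east, power=12}, since channel = 13. Yes: {mode=steady, band=beta, channel=1, source=south, power=5}, since channel = 1.

Yes, No, No, Yes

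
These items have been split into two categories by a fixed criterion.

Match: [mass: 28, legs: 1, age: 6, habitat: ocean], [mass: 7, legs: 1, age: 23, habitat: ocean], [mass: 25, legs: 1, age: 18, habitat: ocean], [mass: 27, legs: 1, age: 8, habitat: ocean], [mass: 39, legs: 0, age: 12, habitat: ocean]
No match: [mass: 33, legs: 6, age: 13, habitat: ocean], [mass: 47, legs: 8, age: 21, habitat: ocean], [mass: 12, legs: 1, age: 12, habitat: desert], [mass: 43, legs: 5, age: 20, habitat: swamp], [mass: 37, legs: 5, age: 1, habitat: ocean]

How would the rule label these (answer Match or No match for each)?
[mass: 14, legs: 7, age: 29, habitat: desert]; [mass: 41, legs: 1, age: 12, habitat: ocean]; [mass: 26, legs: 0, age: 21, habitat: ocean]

No match, Match, Match

The classifier is using: habitat is ocean AND legs ≤ 1.
[mass: 14, legs: 7, age: 29, habitat: desert] — habitat is desert, legs = 7, hence No match.
[mass: 41, legs: 1, age: 12, habitat: ocean] — habitat is ocean, legs = 1, hence Match.
[mass: 26, legs: 0, age: 21, habitat: ocean] — habitat is ocean, legs = 0, hence Match.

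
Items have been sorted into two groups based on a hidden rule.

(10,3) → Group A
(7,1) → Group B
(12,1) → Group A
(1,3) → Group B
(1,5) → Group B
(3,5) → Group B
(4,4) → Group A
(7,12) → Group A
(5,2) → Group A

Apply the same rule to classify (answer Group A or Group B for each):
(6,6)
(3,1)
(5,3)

Group A, Group B, Group B

The distinguishing property — product is even — holds for all the 'Group A' cases and none of the 'Group B' cases.
Group A: (6,6), since 6·6 = 36. Group B: (3,1), since 3·1 = 3. Group B: (5,3), since 5·3 = 15.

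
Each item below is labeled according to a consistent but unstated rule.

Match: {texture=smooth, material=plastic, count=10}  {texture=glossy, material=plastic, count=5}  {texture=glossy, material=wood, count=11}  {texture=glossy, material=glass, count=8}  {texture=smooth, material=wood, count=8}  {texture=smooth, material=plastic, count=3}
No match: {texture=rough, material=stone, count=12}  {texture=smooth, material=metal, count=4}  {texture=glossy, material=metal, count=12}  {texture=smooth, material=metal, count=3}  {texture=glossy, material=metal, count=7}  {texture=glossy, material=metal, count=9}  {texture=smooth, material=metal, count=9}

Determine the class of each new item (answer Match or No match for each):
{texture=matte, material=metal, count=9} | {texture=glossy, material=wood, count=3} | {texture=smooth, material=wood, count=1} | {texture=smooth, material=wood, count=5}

'Match' ⟺ material is not metal AND count ≤ 11.
{texture=matte, material=metal, count=9}: material is metal, count = 9 — doesn't match, so No match. {texture=glossy, material=wood, count=3}: material is wood, count = 3 — qualifies, so Match. {texture=smooth, material=wood, count=1}: material is wood, count = 1 — qualifies, so Match. {texture=smooth, material=wood, count=5}: material is wood, count = 5 — qualifies, so Match.

No match, Match, Match, Match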